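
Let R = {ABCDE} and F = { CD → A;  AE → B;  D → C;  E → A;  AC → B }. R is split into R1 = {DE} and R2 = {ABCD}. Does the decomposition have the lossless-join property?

Yes

Common attributes: R1 ∩ R2 = {D}.
Closure of {D}: D → C applies, adding C; CD → A applies, adding A; AC → B applies, adding B. So (D)⁺ = {ABCD}.
This closure contains every attribute of R2, so R1 ∩ R2 → R2. The join is lossless.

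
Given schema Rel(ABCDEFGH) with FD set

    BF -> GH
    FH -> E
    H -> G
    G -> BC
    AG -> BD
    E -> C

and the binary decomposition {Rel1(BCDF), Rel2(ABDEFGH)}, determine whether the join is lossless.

Common attributes: Rel1 ∩ Rel2 = {BDF}.
Closure of {BDF}: BF → GH applies, adding GH; FH → E applies, adding E; G → BC applies, adding C. So (BDF)⁺ = {BCDEFGH}.
This closure contains every attribute of Rel1, so Rel1 ∩ Rel2 → Rel1. The join is lossless.

Yes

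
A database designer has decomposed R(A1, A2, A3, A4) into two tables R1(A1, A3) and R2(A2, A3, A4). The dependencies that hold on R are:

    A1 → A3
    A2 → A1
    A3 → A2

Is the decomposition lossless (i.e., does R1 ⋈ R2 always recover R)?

Common attributes: R1 ∩ R2 = {A3}.
Closure of {A3}: A3 → A2 applies, adding A2; A2 → A1 applies, adding A1. So (A3)⁺ = {A1, A2, A3}.
This closure contains every attribute of R1, so R1 ∩ R2 → R1. The join is lossless.

Yes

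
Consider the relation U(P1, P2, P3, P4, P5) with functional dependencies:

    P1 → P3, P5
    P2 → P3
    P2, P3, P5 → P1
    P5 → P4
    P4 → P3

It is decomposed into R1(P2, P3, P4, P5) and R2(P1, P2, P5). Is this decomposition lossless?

Yes

Common attributes: R1 ∩ R2 = {P2, P5}.
Closure of {P2, P5}: P2 → P3 applies, adding P3; P2, P3, P5 → P1 applies, adding P1; P5 → P4 applies, adding P4. So (P2, P5)⁺ = {P1, P2, P3, P4, P5}.
This closure contains every attribute of R1, so R1 ∩ R2 → R1. The join is lossless.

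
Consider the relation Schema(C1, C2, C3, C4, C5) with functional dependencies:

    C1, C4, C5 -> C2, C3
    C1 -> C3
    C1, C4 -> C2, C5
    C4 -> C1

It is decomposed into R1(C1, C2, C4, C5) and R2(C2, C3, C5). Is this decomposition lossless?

Common attributes: R1 ∩ R2 = {C2, C5}.
No dependency enlarges {C2, C5}, so (C2, C5)⁺ = {C2, C5}.
The closure contains neither all of R1 = {C1, C2, C4, C5} nor all of R2 = {C2, C3, C5}, so the common attributes are not a superkey of either fragment. The join is lossy.

No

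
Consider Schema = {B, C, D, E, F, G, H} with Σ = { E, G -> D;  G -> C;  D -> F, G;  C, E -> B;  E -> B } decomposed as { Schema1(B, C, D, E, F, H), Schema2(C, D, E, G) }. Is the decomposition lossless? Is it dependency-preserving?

lossless and dependency-preserving

Lossless test: (C, D, E)⁺ = {B, C, D, E, F, G}, which contains all of one fragment — lossless.
Dependency preservation: D → F, G is not contained in any single fragment, but the restricted closure of its left-hand side across the fragments still reaches the right-hand side; the remaining FDs each lie inside some fragment. All dependencies are preserved.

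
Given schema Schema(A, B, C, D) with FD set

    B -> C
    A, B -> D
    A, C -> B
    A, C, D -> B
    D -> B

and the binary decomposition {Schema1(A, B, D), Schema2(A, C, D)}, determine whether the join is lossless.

Common attributes: Schema1 ∩ Schema2 = {A, D}.
Closure of {A, D}: D → B applies, adding B; B → C applies, adding C. So (A, D)⁺ = {A, B, C, D}.
This closure contains every attribute of Schema1, so Schema1 ∩ Schema2 → Schema1. The join is lossless.

Yes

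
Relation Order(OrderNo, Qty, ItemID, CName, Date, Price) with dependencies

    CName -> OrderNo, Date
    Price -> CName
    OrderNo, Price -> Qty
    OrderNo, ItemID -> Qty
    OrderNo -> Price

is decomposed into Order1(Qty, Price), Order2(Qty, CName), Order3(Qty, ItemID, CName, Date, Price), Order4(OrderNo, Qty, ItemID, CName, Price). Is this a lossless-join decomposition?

Chase test. Columns are OrderNo, Qty, ItemID, CName, Date, Price; row i has aⱼ where attribute j ∈ Orderi, else bᵢⱼ.
Initial tableau (one row per fragment):
  row 1: b11 a2 b13 b14 b15 a6
  row 2: b21 a2 b23 a4 b25 b26
  row 3: b31 a2 a3 a4 a5 a6
  row 4: a1 a2 a3 a4 b45 a6
Rows 2 and 3 agree on CName; apply CName→OrderNo, Date and equate their OrderNo, Date entries.
Rows 2 and 4 agree on CName; apply CName→OrderNo, Date and equate their OrderNo, Date entries.
Rows 1 and 3 agree on Price; apply Price→CName and equate their CName entries.
Rows 2 and 3 agree on OrderNo; apply OrderNo→Price and equate their Price entries.
Rows 1 and 2 agree on CName; apply CName→OrderNo, Date and equate their OrderNo, Date entries.
Row 3 is now all distinguished symbols — the join is lossless.

Yes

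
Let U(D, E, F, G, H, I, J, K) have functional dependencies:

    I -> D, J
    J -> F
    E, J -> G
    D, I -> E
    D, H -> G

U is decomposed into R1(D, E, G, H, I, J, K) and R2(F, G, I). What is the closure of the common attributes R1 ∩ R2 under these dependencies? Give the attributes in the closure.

R1 ∩ R2 = {G, I}.
I → D, J applies, adding D, J
J → F applies, adding F
D, I → E applies, adding E
Closure: {D, E, F, G, I, J}.

D, E, F, G, I, J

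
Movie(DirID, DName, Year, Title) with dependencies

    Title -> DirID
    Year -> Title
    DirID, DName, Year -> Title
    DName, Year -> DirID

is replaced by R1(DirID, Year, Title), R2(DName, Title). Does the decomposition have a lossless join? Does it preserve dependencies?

lossy but dependency-preserving

Lossless test: (Title)⁺ = {DirID, Title}, which is a superkey of neither fragment — lossy.
Dependency preservation: DirID, DName, Year → Title; DName, Year → DirID are not contained in any single fragment, but the restricted closure of each left-hand side across the fragments still reaches the right-hand side; the remaining FDs each lie inside some fragment. All dependencies are preserved.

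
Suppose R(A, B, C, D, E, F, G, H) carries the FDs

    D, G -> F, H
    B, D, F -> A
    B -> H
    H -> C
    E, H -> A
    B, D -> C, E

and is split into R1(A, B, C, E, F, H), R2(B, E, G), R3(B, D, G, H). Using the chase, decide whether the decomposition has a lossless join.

No

Chase test. Columns are A, B, C, D, E, F, G, H; row i has aⱼ where attribute j ∈ Ri, else bᵢⱼ.
Initial tableau (one row per fragment):
  row 1: a1 a2 a3 b14 a5 a6 b17 a8
  row 2: b21 a2 b23 b24 a5 b26 a7 b28
  row 3: b31 a2 b33 a4 b35 b36 a7 a8
Rows 1 and 2 agree on B; apply B→H and equate their H entries.
Rows 1 and 2 agree on H; apply H→C and equate their C entries.
Rows 1 and 3 agree on H; apply H→C and equate their C entries.
Rows 1 and 2 agree on E, H; apply E, H→A and equate their A entries.
No row becomes fully distinguished — the join is lossy.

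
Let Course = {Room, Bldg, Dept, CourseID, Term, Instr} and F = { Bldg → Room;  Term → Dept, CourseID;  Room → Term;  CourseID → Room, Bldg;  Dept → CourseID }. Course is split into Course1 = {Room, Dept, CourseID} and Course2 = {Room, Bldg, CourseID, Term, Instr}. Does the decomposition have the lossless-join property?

Yes

Common attributes: Course1 ∩ Course2 = {Room, CourseID}.
Closure of {Room, CourseID}: Room → Term applies, adding Term; CourseID → Room, Bldg applies, adding Bldg; Term → Dept, CourseID applies, adding Dept. So (Room, CourseID)⁺ = {Room, Bldg, Dept, CourseID, Term}.
This closure contains every attribute of Course1, so Course1 ∩ Course2 → Course1. The join is lossless.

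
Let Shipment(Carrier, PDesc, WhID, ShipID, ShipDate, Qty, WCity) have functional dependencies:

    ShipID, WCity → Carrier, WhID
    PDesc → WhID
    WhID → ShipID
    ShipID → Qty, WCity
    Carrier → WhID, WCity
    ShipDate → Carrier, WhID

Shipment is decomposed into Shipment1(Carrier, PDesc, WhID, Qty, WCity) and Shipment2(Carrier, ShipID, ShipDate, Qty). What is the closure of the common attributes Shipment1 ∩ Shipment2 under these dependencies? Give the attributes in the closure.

Shipment1 ∩ Shipment2 = {Carrier, Qty}.
Carrier → WhID, WCity applies, adding WhID, WCity
WhID → ShipID applies, adding ShipID
Closure: {Carrier, WhID, ShipID, Qty, WCity}.

Carrier, WhID, ShipID, Qty, WCity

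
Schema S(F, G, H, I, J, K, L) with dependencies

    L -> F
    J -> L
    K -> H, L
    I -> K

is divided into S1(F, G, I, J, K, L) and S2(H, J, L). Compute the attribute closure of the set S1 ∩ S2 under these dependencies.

F, J, L

S1 ∩ S2 = {J, L}.
L → F applies, adding F
Closure: {F, J, L}.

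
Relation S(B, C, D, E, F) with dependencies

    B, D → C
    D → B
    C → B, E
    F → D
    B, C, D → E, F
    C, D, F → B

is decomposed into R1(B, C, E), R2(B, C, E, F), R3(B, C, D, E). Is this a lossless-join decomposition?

No

Chase test. Columns are B, C, D, E, F; row i has aⱼ where attribute j ∈ Ri, else bᵢⱼ.
Initial tableau (one row per fragment):
  row 1: a1 a2 b13 a4 b15
  row 2: a1 a2 b23 a4 a5
  row 3: a1 a2 a3 a4 b35
No row becomes fully distinguished — the join is lossy.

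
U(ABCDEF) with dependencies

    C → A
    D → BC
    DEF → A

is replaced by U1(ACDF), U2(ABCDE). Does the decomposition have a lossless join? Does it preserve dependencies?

Lossless test: (ACD)⁺ = {ABCD}, which is a superkey of neither fragment — lossy.
Dependency preservation: DEF → A is not contained in any single fragment, but the restricted closure of its left-hand side across the fragments still reaches the right-hand side; the remaining FDs each lie inside some fragment. All dependencies are preserved.

lossy but dependency-preserving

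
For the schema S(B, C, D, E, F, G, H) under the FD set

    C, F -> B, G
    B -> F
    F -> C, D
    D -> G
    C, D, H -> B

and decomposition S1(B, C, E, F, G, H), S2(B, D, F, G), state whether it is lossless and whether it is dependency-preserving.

Lossless test: (B, F, G)⁺ = {B, C, D, F, G}, which contains all of one fragment — lossless.
Dependency preservation: the restricted closure of {C, D, H} across the fragments never reaches {B}, so C, D, H → B cannot be enforced without a join — not preserved.

lossless but not dependency-preserving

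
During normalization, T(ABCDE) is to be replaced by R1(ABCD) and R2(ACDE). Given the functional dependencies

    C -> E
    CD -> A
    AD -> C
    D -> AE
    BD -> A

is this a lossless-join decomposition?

Common attributes: R1 ∩ R2 = {ACD}.
Closure of {ACD}: C → E applies, adding E. So (ACD)⁺ = {ACDE}.
This closure contains every attribute of R2, so R1 ∩ R2 → R2. The join is lossless.

Yes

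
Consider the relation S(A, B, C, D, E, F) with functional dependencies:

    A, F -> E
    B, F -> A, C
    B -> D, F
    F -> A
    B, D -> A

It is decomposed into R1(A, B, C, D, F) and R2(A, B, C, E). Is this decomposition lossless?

Yes

Common attributes: R1 ∩ R2 = {A, B, C}.
Closure of {A, B, C}: B → D, F applies, adding D, F; A, F → E applies, adding E. So (A, B, C)⁺ = {A, B, C, D, E, F}.
This closure contains every attribute of R1, so R1 ∩ R2 → R1. The join is lossless.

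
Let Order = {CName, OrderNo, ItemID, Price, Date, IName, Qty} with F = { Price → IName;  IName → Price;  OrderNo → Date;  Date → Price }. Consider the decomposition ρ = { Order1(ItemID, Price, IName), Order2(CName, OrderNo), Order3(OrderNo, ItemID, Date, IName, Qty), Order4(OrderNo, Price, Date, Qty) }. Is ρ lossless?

Chase test. Columns are CName, OrderNo, ItemID, Price, Date, IName, Qty; row i has aⱼ where attribute j ∈ Orderi, else bᵢⱼ.
Initial tableau (one row per fragment):
  row 1: b11 b12 a3 a4 b15 a6 b17
  row 2: a1 a2 b23 b24 b25 b26 b27
  row 3: b31 a2 a3 b34 a5 a6 a7
  row 4: b41 a2 b43 a4 a5 b46 a7
Rows 1 and 4 agree on Price; apply Price→IName and equate their IName entries.
Rows 1 and 3 agree on IName; apply IName→Price and equate their Price entries.
Rows 2 and 3 agree on OrderNo; apply OrderNo→Date and equate their Date entries.
Rows 2 and 3 agree on Date; apply Date→Price and equate their Price entries.
Rows 1 and 2 agree on Price; apply Price→IName and equate their IName entries.
No row becomes fully distinguished — the join is lossy.

No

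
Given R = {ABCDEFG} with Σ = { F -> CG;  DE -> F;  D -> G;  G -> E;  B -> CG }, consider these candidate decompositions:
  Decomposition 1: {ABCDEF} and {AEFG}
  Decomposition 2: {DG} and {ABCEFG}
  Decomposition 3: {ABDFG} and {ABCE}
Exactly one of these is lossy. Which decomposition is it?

Decomposition 2

Decomposition 1: common = {AEF}, closure = {ACEFG} → lossless.
Decomposition 2: common = {G}, closure = {EG} → lossy.
Decomposition 3: common = {AB}, closure = {ABCEG} → lossless.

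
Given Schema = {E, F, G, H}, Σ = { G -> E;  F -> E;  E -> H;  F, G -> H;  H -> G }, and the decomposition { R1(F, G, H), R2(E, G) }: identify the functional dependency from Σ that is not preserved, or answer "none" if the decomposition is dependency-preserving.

none

G → E lies within R2.
F → E: restricted closure across fragments reaches E.
E → H: restricted closure across fragments reaches H.
F, G → H lies within R1.
H → G lies within R1.
Every dependency is enforceable on the fragments, so the decomposition is dependency-preserving.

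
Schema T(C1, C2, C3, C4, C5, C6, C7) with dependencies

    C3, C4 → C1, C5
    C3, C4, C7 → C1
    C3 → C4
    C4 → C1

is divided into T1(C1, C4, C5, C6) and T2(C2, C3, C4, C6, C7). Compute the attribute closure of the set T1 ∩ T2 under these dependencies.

C1, C4, C6

T1 ∩ T2 = {C4, C6}.
C4 → C1 applies, adding C1
Closure: {C1, C4, C6}.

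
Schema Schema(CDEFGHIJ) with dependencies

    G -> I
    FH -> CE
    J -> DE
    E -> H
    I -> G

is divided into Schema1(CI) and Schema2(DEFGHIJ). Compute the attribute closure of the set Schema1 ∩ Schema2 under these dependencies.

Schema1 ∩ Schema2 = {I}.
I → G applies, adding G
Closure: {GI}.

GI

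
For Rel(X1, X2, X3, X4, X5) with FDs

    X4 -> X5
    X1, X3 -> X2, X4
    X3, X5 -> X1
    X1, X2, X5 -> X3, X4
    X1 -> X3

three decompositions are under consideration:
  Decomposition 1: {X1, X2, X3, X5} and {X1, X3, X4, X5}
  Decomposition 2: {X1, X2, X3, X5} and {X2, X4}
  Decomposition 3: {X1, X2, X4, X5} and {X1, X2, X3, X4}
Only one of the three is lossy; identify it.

Decomposition 1: common = {X1, X3, X5}, closure = {X1, X2, X3, X4, X5} → lossless.
Decomposition 2: common = {X2}, closure = {X2} → lossy.
Decomposition 3: common = {X1, X2, X4}, closure = {X1, X2, X3, X4, X5} → lossless.

Decomposition 2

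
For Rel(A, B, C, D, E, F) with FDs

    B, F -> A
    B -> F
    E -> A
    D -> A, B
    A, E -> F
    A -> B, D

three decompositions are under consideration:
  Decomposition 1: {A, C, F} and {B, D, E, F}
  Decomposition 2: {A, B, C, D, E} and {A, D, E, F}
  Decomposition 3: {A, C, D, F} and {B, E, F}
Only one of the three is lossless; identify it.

Decomposition 2

Decomposition 1: common = {F}, closure = {F} → lossy.
Decomposition 2: common = {A, D, E}, closure = {A, B, D, E, F} → lossless.
Decomposition 3: common = {F}, closure = {F} → lossy.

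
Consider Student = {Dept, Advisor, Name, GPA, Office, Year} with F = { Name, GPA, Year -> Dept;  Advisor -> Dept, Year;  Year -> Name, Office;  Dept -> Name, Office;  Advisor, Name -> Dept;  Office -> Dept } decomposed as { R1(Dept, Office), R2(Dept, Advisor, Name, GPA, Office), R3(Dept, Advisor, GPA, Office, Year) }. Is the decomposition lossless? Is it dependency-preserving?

Lossless test (chase): Rows 2 and 3 agree on Advisor; apply Advisor→Dept, Year and equate their Dept, Year entries. Rows 2 and 3 agree on Year; apply Year→Name, Office and equate their Name, Office entries. Rows 1 and 2 agree on Dept; apply Dept→Name, Office and equate their Name, Office entries. Row 2 is now all distinguished symbols — the join is lossless.
Dependency preservation: Name, GPA, Year → Dept; Year → Name, Office are not contained in any single fragment, but the restricted closure of each left-hand side across the fragments still reaches the right-hand side; the remaining FDs each lie inside some fragment. All dependencies are preserved.

lossless and dependency-preserving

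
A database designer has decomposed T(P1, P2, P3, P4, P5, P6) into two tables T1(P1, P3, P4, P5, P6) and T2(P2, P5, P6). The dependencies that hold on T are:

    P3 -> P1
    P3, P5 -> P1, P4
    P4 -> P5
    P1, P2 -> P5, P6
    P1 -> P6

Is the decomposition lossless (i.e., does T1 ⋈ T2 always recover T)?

No

Common attributes: T1 ∩ T2 = {P5, P6}.
No dependency enlarges {P5, P6}, so (P5, P6)⁺ = {P5, P6}.
The closure contains neither all of T1 = {P1, P3, P4, P5, P6} nor all of T2 = {P2, P5, P6}, so the common attributes are not a superkey of either fragment. The join is lossy.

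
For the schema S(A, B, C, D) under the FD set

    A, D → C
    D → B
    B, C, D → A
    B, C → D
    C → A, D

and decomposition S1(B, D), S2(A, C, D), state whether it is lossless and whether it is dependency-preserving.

lossless and dependency-preserving

Lossless test: (D)⁺ = {B, D}, which contains all of one fragment — lossless.
Dependency preservation: B, C, D → A; B, C → D are not contained in any single fragment, but the restricted closure of each left-hand side across the fragments still reaches the right-hand side; the remaining FDs each lie inside some fragment. All dependencies are preserved.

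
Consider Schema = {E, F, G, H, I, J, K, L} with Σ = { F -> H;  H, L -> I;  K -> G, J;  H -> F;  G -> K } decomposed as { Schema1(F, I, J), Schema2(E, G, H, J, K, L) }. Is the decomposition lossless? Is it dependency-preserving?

lossy and not dependency-preserving

Lossless test: (J)⁺ = {J}, which is a superkey of neither fragment — lossy.
Dependency preservation: the restricted closure of {F} across the fragments never reaches {H}, so F → H cannot be enforced without a join — not preserved.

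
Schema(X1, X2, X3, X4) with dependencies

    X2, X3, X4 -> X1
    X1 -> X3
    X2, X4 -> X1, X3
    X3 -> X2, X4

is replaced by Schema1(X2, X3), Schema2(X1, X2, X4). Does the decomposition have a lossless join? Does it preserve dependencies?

lossy and not dependency-preserving

Lossless test: (X2)⁺ = {X2}, which is a superkey of neither fragment — lossy.
Dependency preservation: the restricted closure of {X1} across the fragments never reaches {X3}, so X1 → X3 cannot be enforced without a join — not preserved.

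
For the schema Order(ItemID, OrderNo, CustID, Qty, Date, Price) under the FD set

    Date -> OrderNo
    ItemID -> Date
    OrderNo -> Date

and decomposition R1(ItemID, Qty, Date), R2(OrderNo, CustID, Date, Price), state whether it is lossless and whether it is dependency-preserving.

lossy but dependency-preserving

Lossless test: (Date)⁺ = {OrderNo, Date}, which is a superkey of neither fragment — lossy.
Dependency preservation: every FD's attributes lie within a single fragment, so each can be enforced locally — preserved.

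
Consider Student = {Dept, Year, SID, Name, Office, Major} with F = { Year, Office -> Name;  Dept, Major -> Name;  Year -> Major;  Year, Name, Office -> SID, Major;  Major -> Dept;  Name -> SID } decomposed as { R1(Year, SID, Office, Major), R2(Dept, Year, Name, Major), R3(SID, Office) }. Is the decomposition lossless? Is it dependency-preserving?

Lossless test (chase): Rows 1 and 2 agree on Major; apply Major→Dept and equate their Dept entries. Rows 1 and 2 agree on Dept, Major; apply Dept, Major→Name and equate their Name entries. Rows 1 and 2 agree on Name; apply Name→SID and equate their SID entries. Row 1 is now all distinguished symbols — the join is lossless.
Dependency preservation: the restricted closure of {Name} across the fragments never reaches {SID}, so Name → SID cannot be enforced without a join — not preserved.

lossless but not dependency-preserving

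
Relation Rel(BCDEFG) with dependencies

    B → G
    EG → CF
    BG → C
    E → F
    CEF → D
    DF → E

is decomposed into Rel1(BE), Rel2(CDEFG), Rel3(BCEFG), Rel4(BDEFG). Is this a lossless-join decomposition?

Chase test. Columns are BCDEFG; row i has aⱼ where attribute j ∈ Reli, else bᵢⱼ.
Initial tableau (one row per fragment):
  row 1: a1 b12 b13 a4 b15 b16
  row 2: b21 a2 a3 a4 a5 a6
  row 3: a1 a2 b33 a4 a5 a6
  row 4: a1 b42 a3 a4 a5 a6
Rows 1 and 3 agree on B; apply B→G and equate their G entries.
Rows 1 and 2 agree on EG; apply EG→CF and equate their CF entries.
Rows 1 and 4 agree on EG; apply EG→CF and equate their CF entries.
Rows 1 and 2 agree on CEF; apply CEF→D and equate their D entries.
Rows 1 and 3 agree on CEF; apply CEF→D and equate their D entries.
Row 1 is now all distinguished symbols — the join is lossless.

Yes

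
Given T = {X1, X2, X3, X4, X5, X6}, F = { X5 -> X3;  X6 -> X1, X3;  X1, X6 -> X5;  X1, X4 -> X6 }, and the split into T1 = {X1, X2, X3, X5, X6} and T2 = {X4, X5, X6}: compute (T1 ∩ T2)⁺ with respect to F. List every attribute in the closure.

T1 ∩ T2 = {X5, X6}.
X5 → X3 applies, adding X3
X6 → X1, X3 applies, adding X1
Closure: {X1, X3, X5, X6}.

X1, X3, X5, X6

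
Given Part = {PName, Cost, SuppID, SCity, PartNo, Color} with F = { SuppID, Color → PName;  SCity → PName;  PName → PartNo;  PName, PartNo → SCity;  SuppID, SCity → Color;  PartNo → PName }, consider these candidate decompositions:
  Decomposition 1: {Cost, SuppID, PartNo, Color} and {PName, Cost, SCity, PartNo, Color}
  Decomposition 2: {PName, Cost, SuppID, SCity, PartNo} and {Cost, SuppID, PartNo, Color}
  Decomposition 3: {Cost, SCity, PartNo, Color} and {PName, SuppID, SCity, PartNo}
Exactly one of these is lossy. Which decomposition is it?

Decomposition 3

Decomposition 1: common = {Cost, PartNo, Color}, closure = {PName, Cost, SCity, PartNo, Color} → lossless.
Decomposition 2: common = {Cost, SuppID, PartNo}, closure = {PName, Cost, SuppID, SCity, PartNo, Color} → lossless.
Decomposition 3: common = {SCity, PartNo}, closure = {PName, SCity, PartNo} → lossy.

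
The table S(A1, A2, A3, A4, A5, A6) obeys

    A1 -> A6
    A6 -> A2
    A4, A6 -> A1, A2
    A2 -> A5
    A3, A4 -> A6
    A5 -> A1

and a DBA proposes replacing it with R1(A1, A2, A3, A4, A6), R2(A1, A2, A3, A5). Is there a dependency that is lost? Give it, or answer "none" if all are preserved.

none

A1 → A6 lies within R1.
A6 → A2 lies within R1.
A4, A6 → A1, A2 lies within R1.
A2 → A5 lies within R2.
A3, A4 → A6 lies within R1.
A5 → A1 lies within R2.
Every dependency is enforceable on the fragments, so the decomposition is dependency-preserving.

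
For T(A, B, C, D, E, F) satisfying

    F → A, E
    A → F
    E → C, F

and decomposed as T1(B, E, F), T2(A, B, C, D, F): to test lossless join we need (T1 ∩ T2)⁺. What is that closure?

T1 ∩ T2 = {B, F}.
F → A, E applies, adding A, E
E → C, F applies, adding C
Closure: {A, B, C, E, F}.

A, B, C, E, F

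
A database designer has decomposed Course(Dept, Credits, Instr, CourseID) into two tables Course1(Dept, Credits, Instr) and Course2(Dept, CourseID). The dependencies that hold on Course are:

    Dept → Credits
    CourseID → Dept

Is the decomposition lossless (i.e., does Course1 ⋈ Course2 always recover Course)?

Common attributes: Course1 ∩ Course2 = {Dept}.
Closure of {Dept}: Dept → Credits applies, adding Credits. So (Dept)⁺ = {Dept, Credits}.
The closure contains neither all of Course1 = {Dept, Credits, Instr} nor all of Course2 = {Dept, CourseID}, so the common attributes are not a superkey of either fragment. The join is lossy.

No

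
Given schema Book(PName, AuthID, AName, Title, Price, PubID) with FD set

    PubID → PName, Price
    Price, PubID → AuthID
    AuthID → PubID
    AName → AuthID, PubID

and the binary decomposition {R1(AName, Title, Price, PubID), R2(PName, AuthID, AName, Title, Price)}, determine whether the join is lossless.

Common attributes: R1 ∩ R2 = {AName, Title, Price}.
Closure of {AName, Title, Price}: AName → AuthID, PubID applies, adding AuthID, PubID; PubID → PName, Price applies, adding PName. So (AName, Title, Price)⁺ = {PName, AuthID, AName, Title, Price, PubID}.
This closure contains every attribute of R1, so R1 ∩ R2 → R1. The join is lossless.

Yes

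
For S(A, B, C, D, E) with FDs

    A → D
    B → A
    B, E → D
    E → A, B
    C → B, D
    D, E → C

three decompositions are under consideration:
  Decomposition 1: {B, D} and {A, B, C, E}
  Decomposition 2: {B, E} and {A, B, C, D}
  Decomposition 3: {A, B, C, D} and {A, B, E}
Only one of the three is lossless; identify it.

Decomposition 1: common = {B}, closure = {A, B, D} → lossless.
Decomposition 2: common = {B}, closure = {A, B, D} → lossy.
Decomposition 3: common = {A, B}, closure = {A, B, D} → lossy.

Decomposition 1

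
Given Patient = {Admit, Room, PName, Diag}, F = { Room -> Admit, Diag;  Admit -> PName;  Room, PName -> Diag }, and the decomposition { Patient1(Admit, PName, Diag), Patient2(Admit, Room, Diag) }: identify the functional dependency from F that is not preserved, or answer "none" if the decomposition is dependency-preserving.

Room → Admit, Diag lies within Patient2.
Admit → PName lies within Patient1.
Room, PName → Diag: restricted closure across fragments reaches Diag.
Every dependency is enforceable on the fragments, so the decomposition is dependency-preserving.

none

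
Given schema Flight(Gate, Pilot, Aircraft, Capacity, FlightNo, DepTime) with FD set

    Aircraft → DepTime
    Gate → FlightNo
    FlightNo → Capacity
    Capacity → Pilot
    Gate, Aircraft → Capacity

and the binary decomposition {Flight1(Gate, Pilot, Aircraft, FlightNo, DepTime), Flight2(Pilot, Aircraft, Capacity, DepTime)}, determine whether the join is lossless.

No

Common attributes: Flight1 ∩ Flight2 = {Pilot, Aircraft, DepTime}.
No dependency enlarges {Pilot, Aircraft, DepTime}, so (Pilot, Aircraft, DepTime)⁺ = {Pilot, Aircraft, DepTime}.
The closure contains neither all of Flight1 = {Gate, Pilot, Aircraft, FlightNo, DepTime} nor all of Flight2 = {Pilot, Aircraft, Capacity, DepTime}, so the common attributes are not a superkey of either fragment. The join is lossy.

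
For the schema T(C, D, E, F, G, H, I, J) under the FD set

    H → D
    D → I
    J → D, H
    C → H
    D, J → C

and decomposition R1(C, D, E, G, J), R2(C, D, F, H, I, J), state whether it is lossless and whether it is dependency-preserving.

lossy but dependency-preserving

Lossless test: (C, D, J)⁺ = {C, D, H, I, J}, which is a superkey of neither fragment — lossy.
Dependency preservation: every FD's attributes lie within a single fragment, so each can be enforced locally — preserved.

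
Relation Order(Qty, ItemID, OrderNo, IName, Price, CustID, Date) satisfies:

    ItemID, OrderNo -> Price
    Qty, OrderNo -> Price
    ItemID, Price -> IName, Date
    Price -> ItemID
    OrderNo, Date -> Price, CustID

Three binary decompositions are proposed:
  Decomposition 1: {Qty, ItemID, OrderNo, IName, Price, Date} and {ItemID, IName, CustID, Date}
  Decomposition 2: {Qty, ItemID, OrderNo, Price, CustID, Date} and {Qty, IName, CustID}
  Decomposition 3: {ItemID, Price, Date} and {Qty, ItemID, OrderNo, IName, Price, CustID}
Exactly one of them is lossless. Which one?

Decomposition 1: common = {ItemID, IName, Date}, closure = {ItemID, IName, Date} → lossy.
Decomposition 2: common = {Qty, CustID}, closure = {Qty, CustID} → lossy.
Decomposition 3: common = {ItemID, Price}, closure = {ItemID, IName, Price, Date} → lossless.

Decomposition 3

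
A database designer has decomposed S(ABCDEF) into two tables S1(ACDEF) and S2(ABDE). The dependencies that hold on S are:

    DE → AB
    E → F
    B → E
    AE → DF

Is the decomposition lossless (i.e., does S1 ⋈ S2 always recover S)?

Common attributes: S1 ∩ S2 = {ADE}.
Closure of {ADE}: DE → AB applies, adding B; E → F applies, adding F. So (ADE)⁺ = {ABDEF}.
This closure contains every attribute of S2, so S1 ∩ S2 → S2. The join is lossless.

Yes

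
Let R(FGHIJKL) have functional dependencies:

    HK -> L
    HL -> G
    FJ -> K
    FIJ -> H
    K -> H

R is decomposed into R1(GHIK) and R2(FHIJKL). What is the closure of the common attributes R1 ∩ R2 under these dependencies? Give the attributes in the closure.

GHIKL

R1 ∩ R2 = {HIK}.
HK → L applies, adding L
HL → G applies, adding G
Closure: {GHIKL}.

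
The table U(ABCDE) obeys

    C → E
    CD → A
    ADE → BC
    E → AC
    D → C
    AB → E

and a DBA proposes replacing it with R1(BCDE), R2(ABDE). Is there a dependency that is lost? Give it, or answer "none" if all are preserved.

C → E lies within R1.
CD → A: restricted closure across fragments reaches A.
ADE → BC: restricted closure across fragments reaches BC.
E → AC: restricted closure across fragments reaches AC.
D → C lies within R1.
AB → E lies within R2.
Every dependency is enforceable on the fragments, so the decomposition is dependency-preserving.

none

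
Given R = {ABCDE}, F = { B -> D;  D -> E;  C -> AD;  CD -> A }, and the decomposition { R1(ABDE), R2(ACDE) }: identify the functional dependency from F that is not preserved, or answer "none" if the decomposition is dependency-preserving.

B → D lies within R1.
D → E lies within R1.
C → AD lies within R2.
CD → A lies within R2.
Every dependency is enforceable on the fragments, so the decomposition is dependency-preserving.

none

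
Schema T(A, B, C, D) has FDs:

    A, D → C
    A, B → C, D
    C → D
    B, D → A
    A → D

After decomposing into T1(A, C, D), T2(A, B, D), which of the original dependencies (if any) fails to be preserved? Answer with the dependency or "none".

none

A, D → C lies within T1.
A, B → C, D: restricted closure across fragments reaches C, D.
C → D lies within T1.
B, D → A lies within T2.
A → D lies within T1.
Every dependency is enforceable on the fragments, so the decomposition is dependency-preserving.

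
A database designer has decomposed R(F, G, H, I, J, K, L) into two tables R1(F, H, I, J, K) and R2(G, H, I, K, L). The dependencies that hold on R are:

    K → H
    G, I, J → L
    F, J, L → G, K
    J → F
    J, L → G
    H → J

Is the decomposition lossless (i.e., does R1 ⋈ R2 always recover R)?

Yes

Common attributes: R1 ∩ R2 = {H, I, K}.
Closure of {H, I, K}: H → J applies, adding J; J → F applies, adding F. So (H, I, K)⁺ = {F, H, I, J, K}.
This closure contains every attribute of R1, so R1 ∩ R2 → R1. The join is lossless.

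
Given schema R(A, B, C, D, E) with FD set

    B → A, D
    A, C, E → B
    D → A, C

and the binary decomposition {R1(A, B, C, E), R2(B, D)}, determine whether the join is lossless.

Yes

Common attributes: R1 ∩ R2 = {B}.
Closure of {B}: B → A, D applies, adding A, D; D → A, C applies, adding C. So (B)⁺ = {A, B, C, D}.
This closure contains every attribute of R2, so R1 ∩ R2 → R2. The join is lossless.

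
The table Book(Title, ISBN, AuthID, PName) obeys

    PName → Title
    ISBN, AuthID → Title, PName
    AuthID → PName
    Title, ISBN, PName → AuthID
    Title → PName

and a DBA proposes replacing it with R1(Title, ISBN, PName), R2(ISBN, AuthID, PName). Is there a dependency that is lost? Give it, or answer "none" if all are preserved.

PName → Title lies within R1.
ISBN, AuthID → Title, PName: restricted closure across fragments reaches Title, PName.
AuthID → PName lies within R2.
Title, ISBN, PName → AuthID: restricted closure across fragments reaches AuthID.
Title → PName lies within R1.
Every dependency is enforceable on the fragments, so the decomposition is dependency-preserving.

none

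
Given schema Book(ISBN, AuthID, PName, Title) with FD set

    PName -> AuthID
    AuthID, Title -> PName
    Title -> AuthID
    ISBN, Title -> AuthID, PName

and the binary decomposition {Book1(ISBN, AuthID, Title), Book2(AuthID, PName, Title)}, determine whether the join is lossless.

Common attributes: Book1 ∩ Book2 = {AuthID, Title}.
Closure of {AuthID, Title}: AuthID, Title → PName applies, adding PName. So (AuthID, Title)⁺ = {AuthID, PName, Title}.
This closure contains every attribute of Book2, so Book1 ∩ Book2 → Book2. The join is lossless.

Yes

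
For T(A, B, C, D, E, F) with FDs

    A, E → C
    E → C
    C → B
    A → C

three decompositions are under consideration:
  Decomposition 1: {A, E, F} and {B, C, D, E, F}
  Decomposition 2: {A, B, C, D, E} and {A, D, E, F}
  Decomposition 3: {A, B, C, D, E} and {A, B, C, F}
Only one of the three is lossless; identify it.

Decomposition 1: common = {E, F}, closure = {B, C, E, F} → lossy.
Decomposition 2: common = {A, D, E}, closure = {A, B, C, D, E} → lossless.
Decomposition 3: common = {A, B, C}, closure = {A, B, C} → lossy.

Decomposition 2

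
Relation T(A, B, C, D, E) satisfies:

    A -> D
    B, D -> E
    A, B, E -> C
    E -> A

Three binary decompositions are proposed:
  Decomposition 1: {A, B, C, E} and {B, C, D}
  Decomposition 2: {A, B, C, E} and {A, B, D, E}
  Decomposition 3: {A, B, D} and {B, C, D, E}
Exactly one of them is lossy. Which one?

Decomposition 1

Decomposition 1: common = {B, C}, closure = {B, C} → lossy.
Decomposition 2: common = {A, B, E}, closure = {A, B, C, D, E} → lossless.
Decomposition 3: common = {B, D}, closure = {A, B, C, D, E} → lossless.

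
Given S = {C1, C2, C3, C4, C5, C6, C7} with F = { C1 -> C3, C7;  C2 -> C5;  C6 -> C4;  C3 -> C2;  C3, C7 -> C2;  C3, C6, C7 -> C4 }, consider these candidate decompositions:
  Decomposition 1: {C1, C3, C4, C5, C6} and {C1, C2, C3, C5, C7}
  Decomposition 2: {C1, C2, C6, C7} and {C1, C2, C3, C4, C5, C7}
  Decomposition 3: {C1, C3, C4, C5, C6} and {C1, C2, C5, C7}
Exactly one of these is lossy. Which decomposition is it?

Decomposition 2

Decomposition 1: common = {C1, C3, C5}, closure = {C1, C2, C3, C5, C7} → lossless.
Decomposition 2: common = {C1, C2, C7}, closure = {C1, C2, C3, C5, C7} → lossy.
Decomposition 3: common = {C1, C5}, closure = {C1, C2, C3, C5, C7} → lossless.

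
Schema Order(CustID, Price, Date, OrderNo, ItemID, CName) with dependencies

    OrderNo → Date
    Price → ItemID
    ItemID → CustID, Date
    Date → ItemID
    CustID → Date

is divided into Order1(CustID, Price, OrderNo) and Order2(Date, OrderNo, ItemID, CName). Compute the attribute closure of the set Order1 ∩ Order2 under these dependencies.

CustID, Date, OrderNo, ItemID

Order1 ∩ Order2 = {OrderNo}.
OrderNo → Date applies, adding Date
Date → ItemID applies, adding ItemID
ItemID → CustID, Date applies, adding CustID
Closure: {CustID, Date, OrderNo, ItemID}.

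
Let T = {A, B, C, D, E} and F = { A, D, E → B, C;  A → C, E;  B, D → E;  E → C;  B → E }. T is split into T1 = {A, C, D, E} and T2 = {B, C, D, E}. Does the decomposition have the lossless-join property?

No

Common attributes: T1 ∩ T2 = {C, D, E}.
No dependency enlarges {C, D, E}, so (C, D, E)⁺ = {C, D, E}.
The closure contains neither all of T1 = {A, C, D, E} nor all of T2 = {B, C, D, E}, so the common attributes are not a superkey of either fragment. The join is lossy.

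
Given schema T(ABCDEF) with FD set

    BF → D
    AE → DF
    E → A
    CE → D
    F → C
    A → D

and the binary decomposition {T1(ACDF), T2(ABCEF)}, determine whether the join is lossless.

Yes

Common attributes: T1 ∩ T2 = {ACF}.
Closure of {ACF}: A → D applies, adding D. So (ACF)⁺ = {ACDF}.
This closure contains every attribute of T1, so T1 ∩ T2 → T1. The join is lossless.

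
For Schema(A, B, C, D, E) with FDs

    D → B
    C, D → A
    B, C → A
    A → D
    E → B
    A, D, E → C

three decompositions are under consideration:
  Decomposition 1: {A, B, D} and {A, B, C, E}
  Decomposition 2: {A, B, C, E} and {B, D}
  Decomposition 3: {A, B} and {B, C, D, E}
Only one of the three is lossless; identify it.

Decomposition 1

Decomposition 1: common = {A, B}, closure = {A, B, D} → lossless.
Decomposition 2: common = {B}, closure = {B} → lossy.
Decomposition 3: common = {B}, closure = {B} → lossy.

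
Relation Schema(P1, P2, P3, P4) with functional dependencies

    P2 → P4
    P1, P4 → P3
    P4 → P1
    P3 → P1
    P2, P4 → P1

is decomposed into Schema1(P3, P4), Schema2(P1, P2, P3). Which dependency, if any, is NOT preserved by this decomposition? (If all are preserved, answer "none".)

P2 → P4

Check P2 → P4: no single fragment contains all of {P2, P4}, and the restricted closure of {P2} across the fragments never reaches {P4}.
P1, P4 → P3 is preserved.
P4 → P1 is preserved.
P3 → P1 is preserved.
P2, P4 → P1 is preserved.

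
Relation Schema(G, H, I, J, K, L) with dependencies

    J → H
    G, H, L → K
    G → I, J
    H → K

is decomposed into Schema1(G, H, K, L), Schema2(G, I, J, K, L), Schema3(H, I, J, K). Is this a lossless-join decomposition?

Chase test. Columns are G, H, I, J, K, L; row i has aⱼ where attribute j ∈ Schemai, else bᵢⱼ.
Initial tableau (one row per fragment):
  row 1: a1 a2 b13 b14 a5 a6
  row 2: a1 b22 a3 a4 a5 a6
  row 3: b31 a2 a3 a4 a5 b36
Rows 2 and 3 agree on J; apply J→H and equate their H entries.
Rows 1 and 2 agree on G; apply G→I, J and equate their I, J entries.
Row 1 is now all distinguished symbols — the join is lossless.

Yes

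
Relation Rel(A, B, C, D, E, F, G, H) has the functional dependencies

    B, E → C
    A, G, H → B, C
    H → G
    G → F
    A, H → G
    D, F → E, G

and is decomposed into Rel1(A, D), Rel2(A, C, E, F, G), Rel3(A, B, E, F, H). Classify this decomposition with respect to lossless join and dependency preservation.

lossy and not dependency-preserving

Lossless test (chase): applying each FD to every pair of rows produces no changes in the tableau, so no row becomes fully distinguished — the join is lossy.
Dependency preservation: the restricted closure of {B, E} across the fragments never reaches {C}, so B, E → C cannot be enforced without a join — not preserved.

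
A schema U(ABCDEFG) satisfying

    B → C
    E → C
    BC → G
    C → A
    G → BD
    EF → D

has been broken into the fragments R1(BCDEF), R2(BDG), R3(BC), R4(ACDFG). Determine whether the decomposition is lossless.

Chase test. Columns are ABCDEFG; row i has aⱼ where attribute j ∈ Ri, else bᵢⱼ.
Initial tableau (one row per fragment):
  row 1: b11 a2 a3 a4 a5 a6 b17
  row 2: b21 a2 b23 a4 b25 b26 a7
  row 3: b31 a2 a3 b34 b35 b36 b37
  row 4: a1 b42 a3 a4 b45 a6 a7
Rows 1 and 2 agree on B; apply B→C and equate their C entries.
Rows 1 and 2 agree on BC; apply BC→G and equate their G entries.
Rows 1 and 3 agree on BC; apply BC→G and equate their G entries.
Rows 1 and 2 agree on C; apply C→A and equate their A entries.
Rows 1 and 3 agree on C; apply C→A and equate their A entries.
Rows 1 and 4 agree on C; apply C→A and equate their A entries.
Rows 1 and 3 agree on G; apply G→BD and equate their BD entries.
Rows 1 and 4 agree on G; apply G→BD and equate their BD entries.
Row 1 is now all distinguished symbols — the join is lossless.

Yes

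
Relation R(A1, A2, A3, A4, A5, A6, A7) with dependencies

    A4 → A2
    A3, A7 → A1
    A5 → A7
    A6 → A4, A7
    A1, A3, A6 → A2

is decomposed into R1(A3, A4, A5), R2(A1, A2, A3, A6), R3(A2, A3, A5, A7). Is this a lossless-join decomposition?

No

Chase test. Columns are A1, A2, A3, A4, A5, A6, A7; row i has aⱼ where attribute j ∈ Ri, else bᵢⱼ.
Initial tableau (one row per fragment):
  row 1: b11 b12 a3 a4 a5 b16 b17
  row 2: a1 a2 a3 b24 b25 a6 b27
  row 3: b31 a2 a3 b34 a5 b36 a7
Rows 1 and 3 agree on A5; apply A5→A7 and equate their A7 entries.
Rows 1 and 3 agree on A3, A7; apply A3, A7→A1 and equate their A1 entries.
No row becomes fully distinguished — the join is lossy.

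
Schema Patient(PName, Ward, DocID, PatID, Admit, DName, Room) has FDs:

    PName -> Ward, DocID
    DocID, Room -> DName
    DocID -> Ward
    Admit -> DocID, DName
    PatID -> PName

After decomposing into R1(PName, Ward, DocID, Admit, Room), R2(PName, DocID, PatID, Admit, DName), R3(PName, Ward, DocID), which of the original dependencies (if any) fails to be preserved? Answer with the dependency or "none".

DocID, Room -> DName

Check DocID, Room → DName: no single fragment contains all of {DocID, DName, Room}, and the restricted closure of {DocID, Room} across the fragments never reaches {DName}.
PName → Ward, DocID is preserved.
DocID → Ward is preserved.
Admit → DocID, DName is preserved.
PatID → PName is preserved.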